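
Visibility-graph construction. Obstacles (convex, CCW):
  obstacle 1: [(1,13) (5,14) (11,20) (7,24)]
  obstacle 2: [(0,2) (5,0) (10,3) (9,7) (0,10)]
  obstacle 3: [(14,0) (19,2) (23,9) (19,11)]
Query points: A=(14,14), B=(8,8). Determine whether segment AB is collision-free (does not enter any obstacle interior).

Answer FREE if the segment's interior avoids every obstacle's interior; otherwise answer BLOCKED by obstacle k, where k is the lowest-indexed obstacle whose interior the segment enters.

Obstacle 1 [(1,13) (5,14) (11,20) (7,24)]:
  edge (1,13)–(5,14): clear
  edge (5,14)–(11,20): clear
  edge (11,20)–(7,24): clear
  edge (7,24)–(1,13): clear
  midpoint (11,11) outside
  → clear
Obstacle 2 [(0,2) (5,0) (10,3) (9,7) (0,10)]:
  edge (0,2)–(5,0): clear
  edge (5,0)–(10,3): clear
  edge (10,3)–(9,7): clear
  edge (9,7)–(0,10): clear
  edge (0,10)–(0,2): clear
  midpoint (11,11) outside
  → clear
Obstacle 3 [(14,0) (19,2) (23,9) (19,11)]:
  edge (14,0)–(19,2): clear
  edge (19,2)–(23,9): clear
  edge (23,9)–(19,11): clear
  edge (19,11)–(14,0): clear
  midpoint (11,11) outside
  → clear

FREE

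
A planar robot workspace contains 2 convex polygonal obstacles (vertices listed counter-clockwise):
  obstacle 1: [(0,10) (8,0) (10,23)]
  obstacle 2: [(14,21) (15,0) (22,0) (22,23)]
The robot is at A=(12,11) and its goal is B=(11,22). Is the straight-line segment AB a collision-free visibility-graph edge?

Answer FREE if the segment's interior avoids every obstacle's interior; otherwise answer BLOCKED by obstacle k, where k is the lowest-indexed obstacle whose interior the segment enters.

Obstacle 1 [(0,10) (8,0) (10,23)]:
  edge (0,10)–(8,0): clear
  edge (8,0)–(10,23): clear
  edge (10,23)–(0,10): clear
  midpoint (23/2,33/2) outside
  → clear
Obstacle 2 [(14,21) (15,0) (22,0) (22,23)]:
  edge (14,21)–(15,0): clear
  edge (15,0)–(22,0): clear
  edge (22,0)–(22,23): clear
  edge (22,23)–(14,21): clear
  midpoint (23/2,33/2) outside
  → clear

FREE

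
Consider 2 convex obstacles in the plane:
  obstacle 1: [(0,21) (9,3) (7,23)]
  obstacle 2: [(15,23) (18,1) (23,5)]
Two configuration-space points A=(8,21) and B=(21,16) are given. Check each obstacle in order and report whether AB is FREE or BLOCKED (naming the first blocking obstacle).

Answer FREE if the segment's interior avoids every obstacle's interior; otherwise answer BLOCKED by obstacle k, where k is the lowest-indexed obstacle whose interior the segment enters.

Obstacle 1 [(0,21) (9,3) (7,23)]:
  edge (0,21)–(9,3): clear
  edge (9,3)–(7,23): clear
  edge (7,23)–(0,21): clear
  midpoint (29/2,37/2) outside
  → clear
Obstacle 2 [(15,23) (18,1) (23,5)]:
  edge (15,23)–(18,1): crosses AB
  edge (18,1)–(23,5): clear
  edge (23,5)–(15,23): crosses AB
  → BLOCKED

BLOCKED by obstacle 2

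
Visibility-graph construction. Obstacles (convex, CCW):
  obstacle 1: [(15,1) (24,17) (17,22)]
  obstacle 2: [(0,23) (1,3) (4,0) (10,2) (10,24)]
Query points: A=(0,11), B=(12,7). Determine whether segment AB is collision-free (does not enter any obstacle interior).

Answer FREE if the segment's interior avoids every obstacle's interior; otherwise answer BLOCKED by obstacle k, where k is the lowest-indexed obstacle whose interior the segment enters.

BLOCKED by obstacle 2

Obstacle 1 [(15,1) (24,17) (17,22)]:
  edge (15,1)–(24,17): clear
  edge (24,17)–(17,22): clear
  edge (17,22)–(15,1): clear
  midpoint (6,9) outside
  → clear
Obstacle 2 [(0,23) (1,3) (4,0) (10,2) (10,24)]:
  edge (0,23)–(1,3): crosses AB
  edge (1,3)–(4,0): clear
  edge (4,0)–(10,2): clear
  edge (10,2)–(10,24): crosses AB
  edge (10,24)–(0,23): clear
  → BLOCKED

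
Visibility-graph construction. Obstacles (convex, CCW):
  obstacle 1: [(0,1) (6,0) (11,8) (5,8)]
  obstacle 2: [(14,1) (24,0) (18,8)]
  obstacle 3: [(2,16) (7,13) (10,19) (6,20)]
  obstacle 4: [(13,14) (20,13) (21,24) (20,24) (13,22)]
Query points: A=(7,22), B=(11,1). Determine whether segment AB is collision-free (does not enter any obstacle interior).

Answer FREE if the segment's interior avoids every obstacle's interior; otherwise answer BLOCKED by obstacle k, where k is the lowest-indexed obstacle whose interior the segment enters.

Obstacle 1 [(0,1) (6,0) (11,8) (5,8)]:
  edge (0,1)–(6,0): clear
  edge (6,0)–(11,8): crosses AB
  edge (11,8)–(5,8): crosses AB
  edge (5,8)–(0,1): clear
  → BLOCKED
Obstacle 2 [(14,1) (24,0) (18,8)]:
  edge (14,1)–(24,0): clear
  edge (24,0)–(18,8): clear
  edge (18,8)–(14,1): clear
  midpoint (9,23/2) outside
  → clear
Obstacle 3 [(2,16) (7,13) (10,19) (6,20)]:
  edge (2,16)–(7,13): clear
  edge (7,13)–(10,19): crosses AB
  edge (10,19)–(6,20): crosses AB
  edge (6,20)–(2,16): clear
  → BLOCKED
Obstacle 4 [(13,14) (20,13) (21,24) (20,24) (13,22)]:
  edge (13,14)–(20,13): clear
  edge (20,13)–(21,24): clear
  edge (21,24)–(20,24): clear
  edge (20,24)–(13,22): clear
  edge (13,22)–(13,14): clear
  midpoint (9,23/2) outside
  → clear

BLOCKED by obstacle 1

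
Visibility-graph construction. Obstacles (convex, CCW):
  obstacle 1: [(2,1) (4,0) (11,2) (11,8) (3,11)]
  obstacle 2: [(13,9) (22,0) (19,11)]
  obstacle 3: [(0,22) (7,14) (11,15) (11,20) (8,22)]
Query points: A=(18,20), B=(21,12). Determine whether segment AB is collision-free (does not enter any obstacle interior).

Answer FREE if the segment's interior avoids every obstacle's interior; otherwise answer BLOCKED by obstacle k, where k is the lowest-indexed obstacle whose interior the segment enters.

Obstacle 1 [(2,1) (4,0) (11,2) (11,8) (3,11)]:
  edge (2,1)–(4,0): clear
  edge (4,0)–(11,2): clear
  edge (11,2)–(11,8): clear
  edge (11,8)–(3,11): clear
  edge (3,11)–(2,1): clear
  midpoint (39/2,16) outside
  → clear
Obstacle 2 [(13,9) (22,0) (19,11)]:
  edge (13,9)–(22,0): clear
  edge (22,0)–(19,11): clear
  edge (19,11)–(13,9): clear
  midpoint (39/2,16) outside
  → clear
Obstacle 3 [(0,22) (7,14) (11,15) (11,20) (8,22)]:
  edge (0,22)–(7,14): clear
  edge (7,14)–(11,15): clear
  edge (11,15)–(11,20): clear
  edge (11,20)–(8,22): clear
  edge (8,22)–(0,22): clear
  midpoint (39/2,16) outside
  → clear

FREE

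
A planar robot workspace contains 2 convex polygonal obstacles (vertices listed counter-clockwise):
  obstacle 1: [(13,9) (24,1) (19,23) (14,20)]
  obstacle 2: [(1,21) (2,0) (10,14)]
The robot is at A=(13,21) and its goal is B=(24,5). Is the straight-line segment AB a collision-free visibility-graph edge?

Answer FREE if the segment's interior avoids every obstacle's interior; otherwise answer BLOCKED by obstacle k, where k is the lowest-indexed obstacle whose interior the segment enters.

BLOCKED by obstacle 1

Obstacle 1 [(13,9) (24,1) (19,23) (14,20)]:
  edge (13,9)–(24,1): clear
  edge (24,1)–(19,23): crosses AB
  edge (19,23)–(14,20): clear
  edge (14,20)–(13,9): crosses AB
  → BLOCKED
Obstacle 2 [(1,21) (2,0) (10,14)]:
  edge (1,21)–(2,0): clear
  edge (2,0)–(10,14): clear
  edge (10,14)–(1,21): clear
  midpoint (37/2,13) outside
  → clear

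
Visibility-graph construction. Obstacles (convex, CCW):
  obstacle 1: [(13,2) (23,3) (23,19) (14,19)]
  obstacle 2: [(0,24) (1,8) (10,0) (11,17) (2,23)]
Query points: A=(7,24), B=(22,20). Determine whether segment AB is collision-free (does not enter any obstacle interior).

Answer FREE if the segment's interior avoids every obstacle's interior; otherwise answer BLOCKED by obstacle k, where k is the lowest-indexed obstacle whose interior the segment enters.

Obstacle 1 [(13,2) (23,3) (23,19) (14,19)]:
  edge (13,2)–(23,3): clear
  edge (23,3)–(23,19): clear
  edge (23,19)–(14,19): clear
  edge (14,19)–(13,2): clear
  midpoint (29/2,22) outside
  → clear
Obstacle 2 [(0,24) (1,8) (10,0) (11,17) (2,23)]:
  edge (0,24)–(1,8): clear
  edge (1,8)–(10,0): clear
  edge (10,0)–(11,17): clear
  edge (11,17)–(2,23): clear
  edge (2,23)–(0,24): clear
  midpoint (29/2,22) outside
  → clear

FREE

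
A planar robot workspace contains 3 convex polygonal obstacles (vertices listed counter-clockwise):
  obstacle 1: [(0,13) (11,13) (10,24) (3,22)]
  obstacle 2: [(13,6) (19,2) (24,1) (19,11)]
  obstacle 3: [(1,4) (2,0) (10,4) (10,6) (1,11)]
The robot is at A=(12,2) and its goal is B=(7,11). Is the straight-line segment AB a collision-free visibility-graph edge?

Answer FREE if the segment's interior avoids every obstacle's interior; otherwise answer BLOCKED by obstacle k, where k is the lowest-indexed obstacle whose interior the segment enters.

Obstacle 1 [(0,13) (11,13) (10,24) (3,22)]:
  edge (0,13)–(11,13): clear
  edge (11,13)–(10,24): clear
  edge (10,24)–(3,22): clear
  edge (3,22)–(0,13): clear
  midpoint (19/2,13/2) outside
  → clear
Obstacle 2 [(13,6) (19,2) (24,1) (19,11)]:
  edge (13,6)–(19,2): clear
  edge (19,2)–(24,1): clear
  edge (24,1)–(19,11): clear
  edge (19,11)–(13,6): clear
  midpoint (19/2,13/2) outside
  → clear
Obstacle 3 [(1,4) (2,0) (10,4) (10,6) (1,11)]:
  edge (1,4)–(2,0): clear
  edge (2,0)–(10,4): clear
  edge (10,4)–(10,6): crosses AB
  edge (10,6)–(1,11): crosses AB
  edge (1,11)–(1,4): clear
  → BLOCKED

BLOCKED by obstacle 3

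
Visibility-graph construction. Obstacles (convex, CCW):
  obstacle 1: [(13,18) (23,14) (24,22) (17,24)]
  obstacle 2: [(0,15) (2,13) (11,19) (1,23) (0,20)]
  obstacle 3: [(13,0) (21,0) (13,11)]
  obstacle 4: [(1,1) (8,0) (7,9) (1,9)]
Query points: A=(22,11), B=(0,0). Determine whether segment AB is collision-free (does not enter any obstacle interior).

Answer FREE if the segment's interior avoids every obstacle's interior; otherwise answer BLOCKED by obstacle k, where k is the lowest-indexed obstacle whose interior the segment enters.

BLOCKED by obstacle 3

Obstacle 1 [(13,18) (23,14) (24,22) (17,24)]:
  edge (13,18)–(23,14): clear
  edge (23,14)–(24,22): clear
  edge (24,22)–(17,24): clear
  edge (17,24)–(13,18): clear
  midpoint (11,11/2) outside
  → clear
Obstacle 2 [(0,15) (2,13) (11,19) (1,23) (0,20)]:
  edge (0,15)–(2,13): clear
  edge (2,13)–(11,19): clear
  edge (11,19)–(1,23): clear
  edge (1,23)–(0,20): clear
  edge (0,20)–(0,15): clear
  midpoint (11,11/2) outside
  → clear
Obstacle 3 [(13,0) (21,0) (13,11)]:
  edge (13,0)–(21,0): clear
  edge (21,0)–(13,11): crosses AB
  edge (13,11)–(13,0): crosses AB
  → BLOCKED
Obstacle 4 [(1,1) (8,0) (7,9) (1,9)]:
  edge (1,1)–(8,0): crosses AB
  edge (8,0)–(7,9): crosses AB
  edge (7,9)–(1,9): clear
  edge (1,9)–(1,1): clear
  → BLOCKED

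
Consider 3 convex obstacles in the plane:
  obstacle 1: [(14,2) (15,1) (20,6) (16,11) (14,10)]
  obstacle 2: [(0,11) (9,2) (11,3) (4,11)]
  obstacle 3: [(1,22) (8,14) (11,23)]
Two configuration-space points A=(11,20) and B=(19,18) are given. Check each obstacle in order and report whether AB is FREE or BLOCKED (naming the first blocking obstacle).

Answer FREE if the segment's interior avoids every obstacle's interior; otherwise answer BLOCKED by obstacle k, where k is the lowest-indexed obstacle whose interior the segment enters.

FREE

Obstacle 1 [(14,2) (15,1) (20,6) (16,11) (14,10)]:
  edge (14,2)–(15,1): clear
  edge (15,1)–(20,6): clear
  edge (20,6)–(16,11): clear
  edge (16,11)–(14,10): clear
  edge (14,10)–(14,2): clear
  midpoint (15,19) outside
  → clear
Obstacle 2 [(0,11) (9,2) (11,3) (4,11)]:
  edge (0,11)–(9,2): clear
  edge (9,2)–(11,3): clear
  edge (11,3)–(4,11): clear
  edge (4,11)–(0,11): clear
  midpoint (15,19) outside
  → clear
Obstacle 3 [(1,22) (8,14) (11,23)]:
  edge (1,22)–(8,14): clear
  edge (8,14)–(11,23): clear
  edge (11,23)–(1,22): clear
  midpoint (15,19) outside
  → clear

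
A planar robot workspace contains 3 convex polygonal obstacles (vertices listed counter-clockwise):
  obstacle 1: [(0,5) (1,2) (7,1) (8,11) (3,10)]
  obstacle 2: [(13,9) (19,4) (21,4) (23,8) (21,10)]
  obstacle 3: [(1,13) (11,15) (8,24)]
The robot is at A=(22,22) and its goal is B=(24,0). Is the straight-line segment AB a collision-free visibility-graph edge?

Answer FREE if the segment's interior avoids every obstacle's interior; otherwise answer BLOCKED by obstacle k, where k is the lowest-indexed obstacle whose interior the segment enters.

Obstacle 1 [(0,5) (1,2) (7,1) (8,11) (3,10)]:
  edge (0,5)–(1,2): clear
  edge (1,2)–(7,1): clear
  edge (7,1)–(8,11): clear
  edge (8,11)–(3,10): clear
  edge (3,10)–(0,5): clear
  midpoint (23,11) outside
  → clear
Obstacle 2 [(13,9) (19,4) (21,4) (23,8) (21,10)]:
  edge (13,9)–(19,4): clear
  edge (19,4)–(21,4): clear
  edge (21,4)–(23,8): clear
  edge (23,8)–(21,10): clear
  edge (21,10)–(13,9): clear
  midpoint (23,11) outside
  → clear
Obstacle 3 [(1,13) (11,15) (8,24)]:
  edge (1,13)–(11,15): clear
  edge (11,15)–(8,24): clear
  edge (8,24)–(1,13): clear
  midpoint (23,11) outside
  → clear

FREE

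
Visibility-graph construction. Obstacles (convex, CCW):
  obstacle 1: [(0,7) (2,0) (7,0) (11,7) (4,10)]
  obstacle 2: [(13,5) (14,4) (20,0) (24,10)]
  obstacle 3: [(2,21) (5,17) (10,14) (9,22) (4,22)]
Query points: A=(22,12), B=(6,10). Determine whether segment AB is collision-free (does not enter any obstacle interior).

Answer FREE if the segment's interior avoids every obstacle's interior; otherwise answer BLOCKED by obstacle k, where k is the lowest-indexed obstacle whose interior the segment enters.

Obstacle 1 [(0,7) (2,0) (7,0) (11,7) (4,10)]:
  edge (0,7)–(2,0): clear
  edge (2,0)–(7,0): clear
  edge (7,0)–(11,7): clear
  edge (11,7)–(4,10): clear
  edge (4,10)–(0,7): clear
  midpoint (14,11) outside
  → clear
Obstacle 2 [(13,5) (14,4) (20,0) (24,10)]:
  edge (13,5)–(14,4): clear
  edge (14,4)–(20,0): clear
  edge (20,0)–(24,10): clear
  edge (24,10)–(13,5): clear
  midpoint (14,11) outside
  → clear
Obstacle 3 [(2,21) (5,17) (10,14) (9,22) (4,22)]:
  edge (2,21)–(5,17): clear
  edge (5,17)–(10,14): clear
  edge (10,14)–(9,22): clear
  edge (9,22)–(4,22): clear
  edge (4,22)–(2,21): clear
  midpoint (14,11) outside
  → clear

FREE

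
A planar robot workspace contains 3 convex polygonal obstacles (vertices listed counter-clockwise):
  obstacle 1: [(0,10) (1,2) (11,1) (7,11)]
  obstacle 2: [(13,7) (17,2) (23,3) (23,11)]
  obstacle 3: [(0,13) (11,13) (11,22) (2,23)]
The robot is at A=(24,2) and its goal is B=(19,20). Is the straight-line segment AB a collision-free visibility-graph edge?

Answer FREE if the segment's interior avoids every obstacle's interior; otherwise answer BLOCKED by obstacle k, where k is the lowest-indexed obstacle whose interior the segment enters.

BLOCKED by obstacle 2

Obstacle 1 [(0,10) (1,2) (11,1) (7,11)]:
  edge (0,10)–(1,2): clear
  edge (1,2)–(11,1): clear
  edge (11,1)–(7,11): clear
  edge (7,11)–(0,10): clear
  midpoint (43/2,11) outside
  → clear
Obstacle 2 [(13,7) (17,2) (23,3) (23,11)]:
  edge (13,7)–(17,2): clear
  edge (17,2)–(23,3): clear
  edge (23,3)–(23,11): crosses AB
  edge (23,11)–(13,7): crosses AB
  → BLOCKED
Obstacle 3 [(0,13) (11,13) (11,22) (2,23)]:
  edge (0,13)–(11,13): clear
  edge (11,13)–(11,22): clear
  edge (11,22)–(2,23): clear
  edge (2,23)–(0,13): clear
  midpoint (43/2,11) outside
  → clear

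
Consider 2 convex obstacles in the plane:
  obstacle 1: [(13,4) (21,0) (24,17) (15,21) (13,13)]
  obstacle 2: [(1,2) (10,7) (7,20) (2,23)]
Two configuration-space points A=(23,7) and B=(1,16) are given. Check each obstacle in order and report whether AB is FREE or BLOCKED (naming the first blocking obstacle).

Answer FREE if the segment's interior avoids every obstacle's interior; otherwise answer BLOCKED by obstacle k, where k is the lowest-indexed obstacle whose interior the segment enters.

Obstacle 1 [(13,4) (21,0) (24,17) (15,21) (13,13)]:
  edge (13,4)–(21,0): clear
  edge (21,0)–(24,17): crosses AB
  edge (24,17)–(15,21): clear
  edge (15,21)–(13,13): clear
  edge (13,13)–(13,4): crosses AB
  → BLOCKED
Obstacle 2 [(1,2) (10,7) (7,20) (2,23)]:
  edge (1,2)–(10,7): clear
  edge (10,7)–(7,20): crosses AB
  edge (7,20)–(2,23): clear
  edge (2,23)–(1,2): crosses AB
  → BLOCKED

BLOCKED by obstacle 1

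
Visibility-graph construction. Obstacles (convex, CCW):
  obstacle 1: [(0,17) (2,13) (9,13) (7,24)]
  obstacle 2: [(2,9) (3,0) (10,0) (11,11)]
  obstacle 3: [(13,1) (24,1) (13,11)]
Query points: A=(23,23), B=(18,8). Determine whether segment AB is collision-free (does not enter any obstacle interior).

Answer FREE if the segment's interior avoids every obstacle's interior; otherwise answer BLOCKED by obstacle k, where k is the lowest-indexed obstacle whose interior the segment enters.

FREE

Obstacle 1 [(0,17) (2,13) (9,13) (7,24)]:
  edge (0,17)–(2,13): clear
  edge (2,13)–(9,13): clear
  edge (9,13)–(7,24): clear
  edge (7,24)–(0,17): clear
  midpoint (41/2,31/2) outside
  → clear
Obstacle 2 [(2,9) (3,0) (10,0) (11,11)]:
  edge (2,9)–(3,0): clear
  edge (3,0)–(10,0): clear
  edge (10,0)–(11,11): clear
  edge (11,11)–(2,9): clear
  midpoint (41/2,31/2) outside
  → clear
Obstacle 3 [(13,1) (24,1) (13,11)]:
  edge (13,1)–(24,1): clear
  edge (24,1)–(13,11): clear
  edge (13,11)–(13,1): clear
  midpoint (41/2,31/2) outside
  → clear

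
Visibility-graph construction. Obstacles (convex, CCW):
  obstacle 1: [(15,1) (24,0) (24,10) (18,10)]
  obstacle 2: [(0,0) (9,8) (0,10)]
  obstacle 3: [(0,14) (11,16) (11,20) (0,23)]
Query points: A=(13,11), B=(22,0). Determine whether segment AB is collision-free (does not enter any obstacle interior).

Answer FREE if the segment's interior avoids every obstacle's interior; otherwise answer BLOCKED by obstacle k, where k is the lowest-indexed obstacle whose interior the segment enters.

BLOCKED by obstacle 1

Obstacle 1 [(15,1) (24,0) (24,10) (18,10)]:
  edge (15,1)–(24,0): crosses AB
  edge (24,0)–(24,10): clear
  edge (24,10)–(18,10): clear
  edge (18,10)–(15,1): crosses AB
  → BLOCKED
Obstacle 2 [(0,0) (9,8) (0,10)]:
  edge (0,0)–(9,8): clear
  edge (9,8)–(0,10): clear
  edge (0,10)–(0,0): clear
  midpoint (35/2,11/2) outside
  → clear
Obstacle 3 [(0,14) (11,16) (11,20) (0,23)]:
  edge (0,14)–(11,16): clear
  edge (11,16)–(11,20): clear
  edge (11,20)–(0,23): clear
  edge (0,23)–(0,14): clear
  midpoint (35/2,11/2) outside
  → clear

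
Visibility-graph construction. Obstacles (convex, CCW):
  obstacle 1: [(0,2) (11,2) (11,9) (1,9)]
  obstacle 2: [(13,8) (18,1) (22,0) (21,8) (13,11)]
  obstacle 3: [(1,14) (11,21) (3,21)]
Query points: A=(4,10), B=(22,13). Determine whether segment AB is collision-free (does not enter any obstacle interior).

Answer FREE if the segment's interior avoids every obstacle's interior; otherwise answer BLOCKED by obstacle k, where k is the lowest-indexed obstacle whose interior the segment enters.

FREE

Obstacle 1 [(0,2) (11,2) (11,9) (1,9)]:
  edge (0,2)–(11,2): clear
  edge (11,2)–(11,9): clear
  edge (11,9)–(1,9): clear
  edge (1,9)–(0,2): clear
  midpoint (13,23/2) outside
  → clear
Obstacle 2 [(13,8) (18,1) (22,0) (21,8) (13,11)]:
  edge (13,8)–(18,1): clear
  edge (18,1)–(22,0): clear
  edge (22,0)–(21,8): clear
  edge (21,8)–(13,11): clear
  edge (13,11)–(13,8): clear
  midpoint (13,23/2) outside
  → clear
Obstacle 3 [(1,14) (11,21) (3,21)]:
  edge (1,14)–(11,21): clear
  edge (11,21)–(3,21): clear
  edge (3,21)–(1,14): clear
  midpoint (13,23/2) outside
  → clear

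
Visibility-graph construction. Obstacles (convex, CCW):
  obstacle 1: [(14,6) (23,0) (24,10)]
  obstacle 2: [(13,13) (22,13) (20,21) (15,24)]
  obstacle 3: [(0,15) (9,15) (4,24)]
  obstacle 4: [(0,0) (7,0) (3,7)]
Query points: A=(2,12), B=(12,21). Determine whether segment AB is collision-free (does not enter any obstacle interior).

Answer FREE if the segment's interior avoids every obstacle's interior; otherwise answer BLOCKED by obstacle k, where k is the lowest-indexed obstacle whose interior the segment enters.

BLOCKED by obstacle 3

Obstacle 1 [(14,6) (23,0) (24,10)]:
  edge (14,6)–(23,0): clear
  edge (23,0)–(24,10): clear
  edge (24,10)–(14,6): clear
  midpoint (7,33/2) outside
  → clear
Obstacle 2 [(13,13) (22,13) (20,21) (15,24)]:
  edge (13,13)–(22,13): clear
  edge (22,13)–(20,21): clear
  edge (20,21)–(15,24): clear
  edge (15,24)–(13,13): clear
  midpoint (7,33/2) outside
  → clear
Obstacle 3 [(0,15) (9,15) (4,24)]:
  edge (0,15)–(9,15): crosses AB
  edge (9,15)–(4,24): crosses AB
  edge (4,24)–(0,15): clear
  → BLOCKED
Obstacle 4 [(0,0) (7,0) (3,7)]:
  edge (0,0)–(7,0): clear
  edge (7,0)–(3,7): clear
  edge (3,7)–(0,0): clear
  midpoint (7,33/2) outside
  → clear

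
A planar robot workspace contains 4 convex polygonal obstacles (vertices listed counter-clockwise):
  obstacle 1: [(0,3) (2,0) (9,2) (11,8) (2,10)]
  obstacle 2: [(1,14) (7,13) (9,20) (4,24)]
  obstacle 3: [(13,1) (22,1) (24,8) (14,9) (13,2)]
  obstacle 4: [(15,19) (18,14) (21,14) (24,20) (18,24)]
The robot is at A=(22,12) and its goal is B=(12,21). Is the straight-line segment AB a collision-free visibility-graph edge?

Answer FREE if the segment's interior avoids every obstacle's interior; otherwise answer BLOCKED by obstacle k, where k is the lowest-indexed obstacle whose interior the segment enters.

BLOCKED by obstacle 4

Obstacle 1 [(0,3) (2,0) (9,2) (11,8) (2,10)]:
  edge (0,3)–(2,0): clear
  edge (2,0)–(9,2): clear
  edge (9,2)–(11,8): clear
  edge (11,8)–(2,10): clear
  edge (2,10)–(0,3): clear
  midpoint (17,33/2) outside
  → clear
Obstacle 2 [(1,14) (7,13) (9,20) (4,24)]:
  edge (1,14)–(7,13): clear
  edge (7,13)–(9,20): clear
  edge (9,20)–(4,24): clear
  edge (4,24)–(1,14): clear
  midpoint (17,33/2) outside
  → clear
Obstacle 3 [(13,1) (22,1) (24,8) (14,9) (13,2)]:
  edge (13,1)–(22,1): clear
  edge (22,1)–(24,8): clear
  edge (24,8)–(14,9): clear
  edge (14,9)–(13,2): clear
  edge (13,2)–(13,1): clear
  midpoint (17,33/2) outside
  → clear
Obstacle 4 [(15,19) (18,14) (21,14) (24,20) (18,24)]:
  edge (15,19)–(18,14): crosses AB
  edge (18,14)–(21,14): crosses AB
  edge (21,14)–(24,20): clear
  edge (24,20)–(18,24): clear
  edge (18,24)–(15,19): clear
  → BLOCKED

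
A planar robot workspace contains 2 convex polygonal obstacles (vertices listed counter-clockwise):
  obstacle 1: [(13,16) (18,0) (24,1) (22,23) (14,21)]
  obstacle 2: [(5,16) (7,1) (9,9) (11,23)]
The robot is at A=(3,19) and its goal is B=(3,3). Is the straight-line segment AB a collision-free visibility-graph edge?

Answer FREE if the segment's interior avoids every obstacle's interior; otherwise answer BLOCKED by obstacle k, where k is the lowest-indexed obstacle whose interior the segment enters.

FREE

Obstacle 1 [(13,16) (18,0) (24,1) (22,23) (14,21)]:
  edge (13,16)–(18,0): clear
  edge (18,0)–(24,1): clear
  edge (24,1)–(22,23): clear
  edge (22,23)–(14,21): clear
  edge (14,21)–(13,16): clear
  midpoint (3,11) outside
  → clear
Obstacle 2 [(5,16) (7,1) (9,9) (11,23)]:
  edge (5,16)–(7,1): clear
  edge (7,1)–(9,9): clear
  edge (9,9)–(11,23): clear
  edge (11,23)–(5,16): clear
  midpoint (3,11) outside
  → clear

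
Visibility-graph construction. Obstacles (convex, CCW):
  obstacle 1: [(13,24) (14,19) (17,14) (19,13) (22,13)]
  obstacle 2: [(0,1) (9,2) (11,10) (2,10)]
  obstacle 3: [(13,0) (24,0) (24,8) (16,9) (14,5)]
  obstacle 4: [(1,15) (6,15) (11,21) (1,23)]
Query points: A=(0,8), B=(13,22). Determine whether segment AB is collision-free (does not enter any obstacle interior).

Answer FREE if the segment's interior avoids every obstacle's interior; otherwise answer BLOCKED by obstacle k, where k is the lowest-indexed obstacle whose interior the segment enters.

Obstacle 1 [(13,24) (14,19) (17,14) (19,13) (22,13)]:
  edge (13,24)–(14,19): clear
  edge (14,19)–(17,14): clear
  edge (17,14)–(19,13): clear
  edge (19,13)–(22,13): clear
  edge (22,13)–(13,24): clear
  midpoint (13/2,15) outside
  → clear
Obstacle 2 [(0,1) (9,2) (11,10) (2,10)]:
  edge (0,1)–(9,2): clear
  edge (9,2)–(11,10): clear
  edge (11,10)–(2,10): clear
  edge (2,10)–(0,1): clear
  midpoint (13/2,15) outside
  → clear
Obstacle 3 [(13,0) (24,0) (24,8) (16,9) (14,5)]:
  edge (13,0)–(24,0): clear
  edge (24,0)–(24,8): clear
  edge (24,8)–(16,9): clear
  edge (16,9)–(14,5): clear
  edge (14,5)–(13,0): clear
  midpoint (13/2,15) outside
  → clear
Obstacle 4 [(1,15) (6,15) (11,21) (1,23)]:
  edge (1,15)–(6,15): clear
  edge (6,15)–(11,21): clear
  edge (11,21)–(1,23): clear
  edge (1,23)–(1,15): clear
  midpoint (13/2,15) outside
  → clear

FREE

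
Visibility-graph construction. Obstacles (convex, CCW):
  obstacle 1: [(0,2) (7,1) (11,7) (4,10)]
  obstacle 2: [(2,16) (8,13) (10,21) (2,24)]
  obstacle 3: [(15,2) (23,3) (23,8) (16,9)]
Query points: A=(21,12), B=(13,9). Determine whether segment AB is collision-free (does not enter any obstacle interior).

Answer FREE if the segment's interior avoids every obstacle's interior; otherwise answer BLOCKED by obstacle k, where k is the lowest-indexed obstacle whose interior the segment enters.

Obstacle 1 [(0,2) (7,1) (11,7) (4,10)]:
  edge (0,2)–(7,1): clear
  edge (7,1)–(11,7): clear
  edge (11,7)–(4,10): clear
  edge (4,10)–(0,2): clear
  midpoint (17,21/2) outside
  → clear
Obstacle 2 [(2,16) (8,13) (10,21) (2,24)]:
  edge (2,16)–(8,13): clear
  edge (8,13)–(10,21): clear
  edge (10,21)–(2,24): clear
  edge (2,24)–(2,16): clear
  midpoint (17,21/2) outside
  → clear
Obstacle 3 [(15,2) (23,3) (23,8) (16,9)]:
  edge (15,2)–(23,3): clear
  edge (23,3)–(23,8): clear
  edge (23,8)–(16,9): clear
  edge (16,9)–(15,2): clear
  midpoint (17,21/2) outside
  → clear

FREE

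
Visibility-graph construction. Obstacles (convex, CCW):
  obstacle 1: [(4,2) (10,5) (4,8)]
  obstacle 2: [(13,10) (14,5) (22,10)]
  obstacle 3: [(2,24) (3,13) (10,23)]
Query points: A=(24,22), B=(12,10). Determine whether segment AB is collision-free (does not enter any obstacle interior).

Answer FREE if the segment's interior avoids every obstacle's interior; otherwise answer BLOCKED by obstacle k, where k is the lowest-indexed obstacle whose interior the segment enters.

Obstacle 1 [(4,2) (10,5) (4,8)]:
  edge (4,2)–(10,5): clear
  edge (10,5)–(4,8): clear
  edge (4,8)–(4,2): clear
  midpoint (18,16) outside
  → clear
Obstacle 2 [(13,10) (14,5) (22,10)]:
  edge (13,10)–(14,5): clear
  edge (14,5)–(22,10): clear
  edge (22,10)–(13,10): clear
  midpoint (18,16) outside
  → clear
Obstacle 3 [(2,24) (3,13) (10,23)]:
  edge (2,24)–(3,13): clear
  edge (3,13)–(10,23): clear
  edge (10,23)–(2,24): clear
  midpoint (18,16) outside
  → clear

FREE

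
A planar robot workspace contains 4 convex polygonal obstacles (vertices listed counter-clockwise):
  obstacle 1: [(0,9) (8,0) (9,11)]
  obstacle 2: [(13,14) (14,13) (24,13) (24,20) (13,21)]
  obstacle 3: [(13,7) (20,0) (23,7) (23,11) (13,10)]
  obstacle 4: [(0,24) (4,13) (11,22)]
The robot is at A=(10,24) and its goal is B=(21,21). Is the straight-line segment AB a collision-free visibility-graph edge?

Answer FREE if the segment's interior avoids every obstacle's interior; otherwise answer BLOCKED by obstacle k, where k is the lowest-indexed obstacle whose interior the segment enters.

Obstacle 1 [(0,9) (8,0) (9,11)]:
  edge (0,9)–(8,0): clear
  edge (8,0)–(9,11): clear
  edge (9,11)–(0,9): clear
  midpoint (31/2,45/2) outside
  → clear
Obstacle 2 [(13,14) (14,13) (24,13) (24,20) (13,21)]:
  edge (13,14)–(14,13): clear
  edge (14,13)–(24,13): clear
  edge (24,13)–(24,20): clear
  edge (24,20)–(13,21): clear
  edge (13,21)–(13,14): clear
  midpoint (31/2,45/2) outside
  → clear
Obstacle 3 [(13,7) (20,0) (23,7) (23,11) (13,10)]:
  edge (13,7)–(20,0): clear
  edge (20,0)–(23,7): clear
  edge (23,7)–(23,11): clear
  edge (23,11)–(13,10): clear
  edge (13,10)–(13,7): clear
  midpoint (31/2,45/2) outside
  → clear
Obstacle 4 [(0,24) (4,13) (11,22)]:
  edge (0,24)–(4,13): clear
  edge (4,13)–(11,22): clear
  edge (11,22)–(0,24): clear
  midpoint (31/2,45/2) outside
  → clear

FREE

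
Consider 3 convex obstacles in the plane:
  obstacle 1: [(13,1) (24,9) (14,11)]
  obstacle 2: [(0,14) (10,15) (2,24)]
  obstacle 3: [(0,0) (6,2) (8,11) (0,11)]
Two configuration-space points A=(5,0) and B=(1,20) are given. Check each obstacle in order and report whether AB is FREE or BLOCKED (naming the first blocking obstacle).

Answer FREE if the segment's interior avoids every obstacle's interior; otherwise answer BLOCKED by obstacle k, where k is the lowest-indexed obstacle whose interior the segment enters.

Obstacle 1 [(13,1) (24,9) (14,11)]:
  edge (13,1)–(24,9): clear
  edge (24,9)–(14,11): clear
  edge (14,11)–(13,1): clear
  midpoint (3,10) outside
  → clear
Obstacle 2 [(0,14) (10,15) (2,24)]:
  edge (0,14)–(10,15): crosses AB
  edge (10,15)–(2,24): clear
  edge (2,24)–(0,14): crosses AB
  → BLOCKED
Obstacle 3 [(0,0) (6,2) (8,11) (0,11)]:
  edge (0,0)–(6,2): crosses AB
  edge (6,2)–(8,11): clear
  edge (8,11)–(0,11): crosses AB
  edge (0,11)–(0,0): clear
  → BLOCKED

BLOCKED by obstacle 2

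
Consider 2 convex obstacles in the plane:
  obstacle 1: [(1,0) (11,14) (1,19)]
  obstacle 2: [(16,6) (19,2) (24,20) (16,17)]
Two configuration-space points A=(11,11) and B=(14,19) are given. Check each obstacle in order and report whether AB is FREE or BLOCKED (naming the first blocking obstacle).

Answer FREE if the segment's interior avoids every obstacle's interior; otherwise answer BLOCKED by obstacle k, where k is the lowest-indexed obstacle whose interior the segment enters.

FREE

Obstacle 1 [(1,0) (11,14) (1,19)]:
  edge (1,0)–(11,14): clear
  edge (11,14)–(1,19): clear
  edge (1,19)–(1,0): clear
  midpoint (25/2,15) outside
  → clear
Obstacle 2 [(16,6) (19,2) (24,20) (16,17)]:
  edge (16,6)–(19,2): clear
  edge (19,2)–(24,20): clear
  edge (24,20)–(16,17): clear
  edge (16,17)–(16,6): clear
  midpoint (25/2,15) outside
  → clear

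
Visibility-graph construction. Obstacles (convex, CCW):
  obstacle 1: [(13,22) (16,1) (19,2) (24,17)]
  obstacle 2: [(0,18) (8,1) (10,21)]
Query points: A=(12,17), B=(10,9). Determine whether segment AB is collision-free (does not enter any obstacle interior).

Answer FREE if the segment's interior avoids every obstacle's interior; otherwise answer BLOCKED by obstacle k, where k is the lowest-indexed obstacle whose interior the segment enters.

Obstacle 1 [(13,22) (16,1) (19,2) (24,17)]:
  edge (13,22)–(16,1): clear
  edge (16,1)–(19,2): clear
  edge (19,2)–(24,17): clear
  edge (24,17)–(13,22): clear
  midpoint (11,13) outside
  → clear
Obstacle 2 [(0,18) (8,1) (10,21)]:
  edge (0,18)–(8,1): clear
  edge (8,1)–(10,21): clear
  edge (10,21)–(0,18): clear
  midpoint (11,13) outside
  → clear

FREE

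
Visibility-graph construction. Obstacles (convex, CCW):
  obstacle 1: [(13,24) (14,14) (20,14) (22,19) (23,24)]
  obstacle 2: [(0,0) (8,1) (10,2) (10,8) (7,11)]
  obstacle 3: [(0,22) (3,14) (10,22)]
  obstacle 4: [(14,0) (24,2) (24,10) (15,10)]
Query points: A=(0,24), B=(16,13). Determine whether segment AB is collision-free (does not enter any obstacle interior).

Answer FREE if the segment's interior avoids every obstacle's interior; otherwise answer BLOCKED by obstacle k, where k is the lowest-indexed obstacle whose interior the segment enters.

Obstacle 1 [(13,24) (14,14) (20,14) (22,19) (23,24)]:
  edge (13,24)–(14,14): crosses AB
  edge (14,14)–(20,14): crosses AB
  edge (20,14)–(22,19): clear
  edge (22,19)–(23,24): clear
  edge (23,24)–(13,24): clear
  → BLOCKED
Obstacle 2 [(0,0) (8,1) (10,2) (10,8) (7,11)]:
  edge (0,0)–(8,1): clear
  edge (8,1)–(10,2): clear
  edge (10,2)–(10,8): clear
  edge (10,8)–(7,11): clear
  edge (7,11)–(0,0): clear
  midpoint (8,37/2) outside
  → clear
Obstacle 3 [(0,22) (3,14) (10,22)]:
  edge (0,22)–(3,14): clear
  edge (3,14)–(10,22): crosses AB
  edge (10,22)–(0,22): crosses AB
  → BLOCKED
Obstacle 4 [(14,0) (24,2) (24,10) (15,10)]:
  edge (14,0)–(24,2): clear
  edge (24,2)–(24,10): clear
  edge (24,10)–(15,10): clear
  edge (15,10)–(14,0): clear
  midpoint (8,37/2) outside
  → clear

BLOCKED by obstacle 1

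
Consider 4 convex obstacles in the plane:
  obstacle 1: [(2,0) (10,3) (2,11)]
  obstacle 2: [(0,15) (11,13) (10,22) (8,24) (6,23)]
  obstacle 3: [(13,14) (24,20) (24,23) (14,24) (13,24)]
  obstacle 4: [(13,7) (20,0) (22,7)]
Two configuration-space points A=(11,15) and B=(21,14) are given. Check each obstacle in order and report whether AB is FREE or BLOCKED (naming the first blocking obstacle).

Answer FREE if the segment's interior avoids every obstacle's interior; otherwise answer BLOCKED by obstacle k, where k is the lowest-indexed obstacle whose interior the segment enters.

Obstacle 1 [(2,0) (10,3) (2,11)]:
  edge (2,0)–(10,3): clear
  edge (10,3)–(2,11): clear
  edge (2,11)–(2,0): clear
  midpoint (16,29/2) outside
  → clear
Obstacle 2 [(0,15) (11,13) (10,22) (8,24) (6,23)]:
  edge (0,15)–(11,13): clear
  edge (11,13)–(10,22): clear
  edge (10,22)–(8,24): clear
  edge (8,24)–(6,23): clear
  edge (6,23)–(0,15): clear
  midpoint (16,29/2) outside
  → clear
Obstacle 3 [(13,14) (24,20) (24,23) (14,24) (13,24)]:
  edge (13,14)–(24,20): crosses AB
  edge (24,20)–(24,23): clear
  edge (24,23)–(14,24): clear
  edge (14,24)–(13,24): clear
  edge (13,24)–(13,14): crosses AB
  → BLOCKED
Obstacle 4 [(13,7) (20,0) (22,7)]:
  edge (13,7)–(20,0): clear
  edge (20,0)–(22,7): clear
  edge (22,7)–(13,7): clear
  midpoint (16,29/2) outside
  → clear

BLOCKED by obstacle 3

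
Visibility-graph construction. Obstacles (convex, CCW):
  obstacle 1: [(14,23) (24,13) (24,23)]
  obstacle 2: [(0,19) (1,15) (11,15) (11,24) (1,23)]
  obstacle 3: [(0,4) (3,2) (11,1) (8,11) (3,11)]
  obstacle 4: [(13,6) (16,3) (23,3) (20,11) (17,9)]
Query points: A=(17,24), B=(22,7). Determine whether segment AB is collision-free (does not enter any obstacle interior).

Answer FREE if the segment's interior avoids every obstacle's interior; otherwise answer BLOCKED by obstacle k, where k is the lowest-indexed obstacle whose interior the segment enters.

Obstacle 1 [(14,23) (24,13) (24,23)]:
  edge (14,23)–(24,13): crosses AB
  edge (24,13)–(24,23): clear
  edge (24,23)–(14,23): crosses AB
  → BLOCKED
Obstacle 2 [(0,19) (1,15) (11,15) (11,24) (1,23)]:
  edge (0,19)–(1,15): clear
  edge (1,15)–(11,15): clear
  edge (11,15)–(11,24): clear
  edge (11,24)–(1,23): clear
  edge (1,23)–(0,19): clear
  midpoint (39/2,31/2) outside
  → clear
Obstacle 3 [(0,4) (3,2) (11,1) (8,11) (3,11)]:
  edge (0,4)–(3,2): clear
  edge (3,2)–(11,1): clear
  edge (11,1)–(8,11): clear
  edge (8,11)–(3,11): clear
  edge (3,11)–(0,4): clear
  midpoint (39/2,31/2) outside
  → clear
Obstacle 4 [(13,6) (16,3) (23,3) (20,11) (17,9)]:
  edge (13,6)–(16,3): clear
  edge (16,3)–(23,3): clear
  edge (23,3)–(20,11): clear
  edge (20,11)–(17,9): clear
  edge (17,9)–(13,6): clear
  midpoint (39/2,31/2) outside
  → clear

BLOCKED by obstacle 1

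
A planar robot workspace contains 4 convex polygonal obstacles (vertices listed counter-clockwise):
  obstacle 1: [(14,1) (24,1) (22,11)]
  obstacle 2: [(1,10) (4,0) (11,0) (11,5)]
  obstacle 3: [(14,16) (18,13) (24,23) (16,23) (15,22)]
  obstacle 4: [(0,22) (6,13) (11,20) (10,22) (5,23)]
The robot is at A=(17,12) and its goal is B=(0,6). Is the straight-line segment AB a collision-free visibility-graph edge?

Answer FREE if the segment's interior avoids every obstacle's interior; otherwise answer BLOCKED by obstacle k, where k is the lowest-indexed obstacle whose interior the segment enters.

BLOCKED by obstacle 2

Obstacle 1 [(14,1) (24,1) (22,11)]:
  edge (14,1)–(24,1): clear
  edge (24,1)–(22,11): clear
  edge (22,11)–(14,1): clear
  midpoint (17/2,9) outside
  → clear
Obstacle 2 [(1,10) (4,0) (11,0) (11,5)]:
  edge (1,10)–(4,0): crosses AB
  edge (4,0)–(11,0): clear
  edge (11,0)–(11,5): clear
  edge (11,5)–(1,10): crosses AB
  → BLOCKED
Obstacle 3 [(14,16) (18,13) (24,23) (16,23) (15,22)]:
  edge (14,16)–(18,13): clear
  edge (18,13)–(24,23): clear
  edge (24,23)–(16,23): clear
  edge (16,23)–(15,22): clear
  edge (15,22)–(14,16): clear
  midpoint (17/2,9) outside
  → clear
Obstacle 4 [(0,22) (6,13) (11,20) (10,22) (5,23)]:
  edge (0,22)–(6,13): clear
  edge (6,13)–(11,20): clear
  edge (11,20)–(10,22): clear
  edge (10,22)–(5,23): clear
  edge (5,23)–(0,22): clear
  midpoint (17/2,9) outside
  → clear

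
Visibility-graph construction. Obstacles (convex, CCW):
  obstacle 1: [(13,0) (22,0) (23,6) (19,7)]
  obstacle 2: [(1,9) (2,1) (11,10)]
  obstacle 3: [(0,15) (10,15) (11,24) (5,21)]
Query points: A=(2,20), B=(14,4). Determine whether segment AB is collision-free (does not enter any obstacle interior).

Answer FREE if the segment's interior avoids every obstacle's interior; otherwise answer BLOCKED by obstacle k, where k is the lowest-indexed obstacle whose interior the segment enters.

BLOCKED by obstacle 2

Obstacle 1 [(13,0) (22,0) (23,6) (19,7)]:
  edge (13,0)–(22,0): clear
  edge (22,0)–(23,6): clear
  edge (23,6)–(19,7): clear
  edge (19,7)–(13,0): clear
  midpoint (8,12) outside
  → clear
Obstacle 2 [(1,9) (2,1) (11,10)]:
  edge (1,9)–(2,1): clear
  edge (2,1)–(11,10): crosses AB
  edge (11,10)–(1,9): crosses AB
  → BLOCKED
Obstacle 3 [(0,15) (10,15) (11,24) (5,21)]:
  edge (0,15)–(10,15): crosses AB
  edge (10,15)–(11,24): clear
  edge (11,24)–(5,21): clear
  edge (5,21)–(0,15): crosses AB
  → BLOCKED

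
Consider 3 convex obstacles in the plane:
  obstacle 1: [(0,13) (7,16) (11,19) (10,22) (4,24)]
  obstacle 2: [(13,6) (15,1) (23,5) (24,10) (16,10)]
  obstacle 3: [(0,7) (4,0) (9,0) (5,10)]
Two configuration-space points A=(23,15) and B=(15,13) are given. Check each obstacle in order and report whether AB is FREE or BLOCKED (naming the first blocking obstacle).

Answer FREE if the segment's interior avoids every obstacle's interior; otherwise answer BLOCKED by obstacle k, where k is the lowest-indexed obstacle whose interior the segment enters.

FREE

Obstacle 1 [(0,13) (7,16) (11,19) (10,22) (4,24)]:
  edge (0,13)–(7,16): clear
  edge (7,16)–(11,19): clear
  edge (11,19)–(10,22): clear
  edge (10,22)–(4,24): clear
  edge (4,24)–(0,13): clear
  midpoint (19,14) outside
  → clear
Obstacle 2 [(13,6) (15,1) (23,5) (24,10) (16,10)]:
  edge (13,6)–(15,1): clear
  edge (15,1)–(23,5): clear
  edge (23,5)–(24,10): clear
  edge (24,10)–(16,10): clear
  edge (16,10)–(13,6): clear
  midpoint (19,14) outside
  → clear
Obstacle 3 [(0,7) (4,0) (9,0) (5,10)]:
  edge (0,7)–(4,0): clear
  edge (4,0)–(9,0): clear
  edge (9,0)–(5,10): clear
  edge (5,10)–(0,7): clear
  midpoint (19,14) outside
  → clear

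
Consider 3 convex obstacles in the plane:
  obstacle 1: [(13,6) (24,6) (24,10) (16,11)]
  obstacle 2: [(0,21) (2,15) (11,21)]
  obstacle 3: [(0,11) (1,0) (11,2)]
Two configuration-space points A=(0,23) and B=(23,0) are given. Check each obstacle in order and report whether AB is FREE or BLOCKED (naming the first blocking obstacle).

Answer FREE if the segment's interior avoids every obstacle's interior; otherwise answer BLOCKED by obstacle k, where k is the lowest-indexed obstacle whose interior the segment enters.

Obstacle 1 [(13,6) (24,6) (24,10) (16,11)]:
  edge (13,6)–(24,6): crosses AB
  edge (24,6)–(24,10): clear
  edge (24,10)–(16,11): clear
  edge (16,11)–(13,6): crosses AB
  → BLOCKED
Obstacle 2 [(0,21) (2,15) (11,21)]:
  edge (0,21)–(2,15): clear
  edge (2,15)–(11,21): crosses AB
  edge (11,21)–(0,21): crosses AB
  → BLOCKED
Obstacle 3 [(0,11) (1,0) (11,2)]:
  edge (0,11)–(1,0): clear
  edge (1,0)–(11,2): clear
  edge (11,2)–(0,11): clear
  midpoint (23/2,23/2) outside
  → clear

BLOCKED by obstacle 1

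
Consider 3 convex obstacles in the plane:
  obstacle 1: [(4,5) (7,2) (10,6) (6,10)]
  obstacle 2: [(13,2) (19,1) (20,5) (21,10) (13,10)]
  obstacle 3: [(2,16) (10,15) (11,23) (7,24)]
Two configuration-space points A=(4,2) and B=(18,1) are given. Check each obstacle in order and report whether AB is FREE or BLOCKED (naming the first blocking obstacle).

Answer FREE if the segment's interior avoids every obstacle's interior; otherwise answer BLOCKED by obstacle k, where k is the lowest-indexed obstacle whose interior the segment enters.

Obstacle 1 [(4,5) (7,2) (10,6) (6,10)]:
  edge (4,5)–(7,2): clear
  edge (7,2)–(10,6): clear
  edge (10,6)–(6,10): clear
  edge (6,10)–(4,5): clear
  midpoint (11,3/2) outside
  → clear
Obstacle 2 [(13,2) (19,1) (20,5) (21,10) (13,10)]:
  edge (13,2)–(19,1): clear
  edge (19,1)–(20,5): clear
  edge (20,5)–(21,10): clear
  edge (21,10)–(13,10): clear
  edge (13,10)–(13,2): clear
  midpoint (11,3/2) outside
  → clear
Obstacle 3 [(2,16) (10,15) (11,23) (7,24)]:
  edge (2,16)–(10,15): clear
  edge (10,15)–(11,23): clear
  edge (11,23)–(7,24): clear
  edge (7,24)–(2,16): clear
  midpoint (11,3/2) outside
  → clear

FREE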